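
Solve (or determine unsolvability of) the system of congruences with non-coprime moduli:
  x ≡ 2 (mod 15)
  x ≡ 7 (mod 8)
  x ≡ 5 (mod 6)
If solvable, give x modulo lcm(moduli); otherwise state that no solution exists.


Moduli 15, 8, 6 are not pairwise coprime, so CRT works modulo lcm(m_i) when all pairwise compatibility conditions hold.
Pairwise compatibility: gcd(m_i, m_j) must divide a_i - a_j for every pair.
Merge one congruence at a time:
  Start: x ≡ 2 (mod 15).
  Combine with x ≡ 7 (mod 8): gcd(15, 8) = 1; 7 - 2 = 5, which IS divisible by 1, so compatible.
    Write x = 2 + 15·t and substitute into x ≡ 7 (mod 8): 15·t ≡ 7 − 2 = 5 (mod 8).
    Reduce coefficients mod 8: 7·t ≡ 5 (mod 8).
    The inverse of 7 mod 8 is 7 (since 7·7 = 49 = 6·8 + 1), so t ≡ 7·5 = 35 ≡ 3 (mod 8).
    Then x = 2 + 15·3 = 47, valid modulo lcm(15, 8) = 120: x ≡ 47 (mod 120).
  Combine with x ≡ 5 (mod 6): gcd(120, 6) = 6; 5 - 47 = -42, which IS divisible by 6, so compatible.
    Write x = 47 + 120·t and substitute into x ≡ 5 (mod 6): 120·t ≡ 5 − 47 = -42 (mod 6).
    Divide the congruence (and modulus) by g = 6: 20·t ≡ -7 (mod 1).
    Modulo 1 every t works; take t = 0.
    Then x = 47 + 120·0 = 47, valid modulo lcm(120, 6) = 120: x ≡ 47 (mod 120).
Verify: 47 mod 15 = 2, 47 mod 8 = 7, 47 mod 6 = 5.

x ≡ 47 (mod 120).


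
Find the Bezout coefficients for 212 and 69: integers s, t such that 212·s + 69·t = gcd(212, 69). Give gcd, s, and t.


Euclidean algorithm on (212, 69) — divide until remainder is 0:
  212 = 3 · 69 + 5
  69 = 13 · 5 + 4
  5 = 1 · 4 + 1
  4 = 4 · 1 + 0
gcd(212, 69) = 1.
Track Bezout coefficients alongside the remainders: start with r₀ = 212 = a·1 + b·0 (s = 1, t = 0) and r₁ = 69 = a·0 + b·1 (s = 0, t = 1); each new remainder r_{k+1} = r_{k-1} − q_k·r_k inherits s_{k+1} = s_{k-1} − q_k·s_k, t_{k+1} = t_{k-1} − q_k·t_k, so r_k = a·s_k + b·t_k at every step:
  q = 3: r = 5, s = 1 − 3·0 = 1, t = 0 − 3·1 = -3  (check: 212·1 + 69·(-3) = 5)
  q = 13: r = 4, s = 0 − 13·1 = -13, t = 1 − 13·(-3) = 40  (check: 212·(-13) + 69·40 = 4)
  q = 1: r = 1, s = 1 − 1·(-13) = 14, t = -3 − 1·40 = -43  (check: 212·14 + 69·(-43) = 1)
The row with r = 1 (the gcd) gives the Bezout coefficients s = 14, t = -43.
Result: 212 · (14) + 69 · (-43) = 1.

gcd(212, 69) = 1; s = 14, t = -43 (check: 212·14 + 69·(-43) = 1).


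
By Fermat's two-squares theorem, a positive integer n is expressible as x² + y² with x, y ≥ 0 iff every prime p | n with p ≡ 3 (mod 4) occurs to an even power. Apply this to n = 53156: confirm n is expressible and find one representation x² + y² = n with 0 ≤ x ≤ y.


Step 1: Factor n = 53156 = 2^2 · 97 · 137.
Step 2: Check the mod-4 condition on each prime factor: 2 = 2 (special); 97 ≡ 1 (mod 4), exponent 1; 137 ≡ 1 (mod 4), exponent 1.
All primes ≡ 3 (mod 4) appear to even exponent (or don't appear), so by the two-squares theorem n IS expressible as a sum of two squares.
Step 3: Build a representation. Group n = k² · m with k = 2 and m = 97 · 137 = 13289 (a product of primes ≡ 1 (mod 4)); a representation of m scales to one of n via (k·x)² + (k·y)² = k²(x² + y²). Each prime p ≡ 1 (mod 4) is itself a sum of two squares; find a² by testing p − a² for a perfect square:
  97: 97 − 1² = 96, 97 − 2² = 93, 97 − 3² = 88, 97 − 4² = 81 = 9² ⇒ 97 = 4² + 9².
  137: 137 − 1² = 136, 137 − 2² = 133, 137 − 3² = 128, 137 − 4² = 121 = 11² ⇒ 137 = 4² + 11².
  Combine using the Brahmagupta–Fibonacci identity (a² + b²)(c² + d²) = (ac − bd)² + (ad + bc)² = (ac + bd)² + (ad − bc)²:
  97 · 137 = 13289: from (4² + 9²)(4² + 11²), take (4·4 − 9·11, 4·11 + 9·4) = (16 − 99, 44 + 36) = (-83, 80); dropping signs (only squares matter) gives (83, 80); check 83² + 80² = 6889 + 6400 = 13289 ✓.
  Scale by k = 2: (2·83, 2·80) = (166, 160).
Step 4: Order so x ≤ y and verify: 160² + 166² = 25600 + 27556 = 53156 = n. ✓

n = 53156 = 160² + 166² (one valid representation with x ≤ y).


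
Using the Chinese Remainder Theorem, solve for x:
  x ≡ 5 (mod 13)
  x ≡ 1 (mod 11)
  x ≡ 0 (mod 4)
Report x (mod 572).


Moduli 13, 11, 4 are pairwise coprime; by CRT there is a unique solution modulo M = 13 · 11 · 4 = 572.
Solve pairwise, accumulating the modulus:
  Start with x ≡ 5 (mod 13).
  Combine with x ≡ 1 (mod 11): since gcd(13, 11) = 1, we get a unique residue mod 143.
    Write x = 5 + 13·t and substitute into x ≡ 1 (mod 11): 13·t ≡ 1 − 5 = -4 (mod 11).
    Reduce coefficients mod 11: 2·t ≡ 7 (mod 11).
    The inverse of 2 mod 11 is 6 (since 2·6 = 12 = 1·11 + 1), so t ≡ 6·7 = 42 ≡ 9 (mod 11).
    Then x = 5 + 13·9 = 122, valid modulo lcm(13, 11) = 143: x ≡ 122 (mod 143).
  Combine with x ≡ 0 (mod 4): since gcd(143, 4) = 1, we get a unique residue mod 572.
    Write x = 122 + 143·t and substitute into x ≡ 0 (mod 4): 143·t ≡ 0 − 122 = -122 (mod 4).
    Reduce coefficients mod 4: 3·t ≡ 2 (mod 4).
    The inverse of 3 mod 4 is 3 (since 3·3 = 9 = 2·4 + 1), so t ≡ 3·2 = 6 ≡ 2 (mod 4).
    Then x = 122 + 143·2 = 408, valid modulo lcm(143, 4) = 572: x ≡ 408 (mod 572).
Verify: 408 mod 13 = 5 ✓, 408 mod 11 = 1 ✓, 408 mod 4 = 0 ✓.

x ≡ 408 (mod 572).


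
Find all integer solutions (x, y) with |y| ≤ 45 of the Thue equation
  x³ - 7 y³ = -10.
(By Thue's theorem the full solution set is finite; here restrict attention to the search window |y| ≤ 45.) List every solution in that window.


The equation is x³ - 7y³ = -10. For fixed y, x³ = 7·y³ − 10, so a solution requires the RHS to be a perfect cube.
Strategy: iterate y from -45 to 45, compute RHS = 7·y³ − 10, and check whether it is a (positive or negative) perfect cube.
Check small values of y:
  y = 0: RHS = -10 is not a perfect cube.
  y = 1: RHS = -3 is not a perfect cube.
  y = -1: RHS = -17 is not a perfect cube.
  y = 2: RHS = 46 is not a perfect cube.
  y = -2: RHS = -66 is not a perfect cube.
  y = 3: RHS = 179 is not a perfect cube.
  y = -3: RHS = -199 is not a perfect cube.
Continuing the search up to |y| = 45 finds no solutions either.
No (x, y) in the scanned range satisfies the equation.

No integer solutions with |y| ≤ 45.


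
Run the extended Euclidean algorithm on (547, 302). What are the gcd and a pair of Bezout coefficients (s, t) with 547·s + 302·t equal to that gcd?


Euclidean algorithm on (547, 302) — divide until remainder is 0:
  547 = 1 · 302 + 245
  302 = 1 · 245 + 57
  245 = 4 · 57 + 17
  57 = 3 · 17 + 6
  17 = 2 · 6 + 5
  6 = 1 · 5 + 1
  5 = 5 · 1 + 0
gcd(547, 302) = 1.
Track Bezout coefficients alongside the remainders: start with r₀ = 547 = a·1 + b·0 (s = 1, t = 0) and r₁ = 302 = a·0 + b·1 (s = 0, t = 1); each new remainder r_{k+1} = r_{k-1} − q_k·r_k inherits s_{k+1} = s_{k-1} − q_k·s_k, t_{k+1} = t_{k-1} − q_k·t_k, so r_k = a·s_k + b·t_k at every step:
  q = 1: r = 245, s = 1 − 1·0 = 1, t = 0 − 1·1 = -1  (check: 547·1 + 302·(-1) = 245)
  q = 1: r = 57, s = 0 − 1·1 = -1, t = 1 − 1·(-1) = 2  (check: 547·(-1) + 302·2 = 57)
  q = 4: r = 17, s = 1 − 4·(-1) = 5, t = -1 − 4·2 = -9  (check: 547·5 + 302·(-9) = 17)
  q = 3: r = 6, s = -1 − 3·5 = -16, t = 2 − 3·(-9) = 29  (check: 547·(-16) + 302·29 = 6)
  q = 2: r = 5, s = 5 − 2·(-16) = 37, t = -9 − 2·29 = -67  (check: 547·37 + 302·(-67) = 5)
  q = 1: r = 1, s = -16 − 1·37 = -53, t = 29 − 1·(-67) = 96  (check: 547·(-53) + 302·96 = 1)
The row with r = 1 (the gcd) gives the Bezout coefficients s = -53, t = 96.
Result: 547 · (-53) + 302 · (96) = 1.

gcd(547, 302) = 1; s = -53, t = 96 (check: 547·(-53) + 302·96 = 1).


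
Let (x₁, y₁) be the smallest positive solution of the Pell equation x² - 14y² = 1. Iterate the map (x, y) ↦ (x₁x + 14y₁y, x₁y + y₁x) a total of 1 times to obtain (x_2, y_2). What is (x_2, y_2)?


Step 1: Find the fundamental solution (x₁, y₁) of x² - 14y² = 1.
  Expand √14 as a continued fraction. a₀ = ⌊√14⌋ = 3; iterate m_{k+1} = d_k·a_k − m_k, d_{k+1} = (14 − m_{k+1}²)/d_k, a_{k+1} = ⌊(a₀ + m_{k+1})/d_{k+1}⌋ (starting m₀ = 0, d₀ = 1), with convergents p_k = a_k·p_{k-1} + p_{k-2}, q_k = a_k·q_{k-1} + q_{k-2} (p₋₁ = 1, q₋₁ = 0):
  k = 0: a₀ = 3; p₀/q₀ = 3/1; p₀² − 14·q₀² = 9 − 14 = -5.
  k = 1: m = 3, d = 5, a = ⌊(3 + 3)/5⌋ = 1; p/q = (1·3 + 1)/(1·1 + 0) = 4/1; p² − 14·q² = 16 − 14 = 2.
  k = 2: m = 2, d = 2, a = ⌊(3 + 2)/2⌋ = 2; p/q = (2·4 + 3)/(2·1 + 1) = 11/3; p² − 14·q² = 121 − 126 = -5.
  k = 3: m = 2, d = 5, a = ⌊(3 + 2)/5⌋ = 1; p/q = (1·11 + 4)/(1·3 + 1) = 15/4; p² − 14·q² = 225 − 224 = 1.
  The first convergent with p² − 14·q² = 1 gives the fundamental solution (x₁, y₁) = (15, 4).
Step 2: Apply the recurrence (x_{n+1}, y_{n+1}) = (x₁x_n + 14y₁y_n, x₁y_n + y₁x_n) repeatedly.
  From (x_1, y_1) = (15, 4): x_2 = 15·15 + 14·4·4 = 449; y_2 = 15·4 + 4·15 = 120.
Step 3: Verify x_2² - 14·y_2² = 201601 - 201600 = 1 (should be 1). ✓

(x_1, y_1) = (15, 4); (x_2, y_2) = (449, 120).


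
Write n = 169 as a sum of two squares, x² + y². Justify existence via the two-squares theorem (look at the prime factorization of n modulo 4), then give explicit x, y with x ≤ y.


Step 1: Factor n = 169 = 13^2.
Step 2: Check the mod-4 condition on each prime factor: 13 ≡ 1 (mod 4), exponent 2.
All primes ≡ 3 (mod 4) appear to even exponent (or don't appear), so by the two-squares theorem n IS expressible as a sum of two squares.
Step 3: Build a representation. Here n = 13 · 13 is a product of primes ≡ 1 (mod 4). Each prime p ≡ 1 (mod 4) is itself a sum of two squares; find a² by testing p − a² for a perfect square:
  13: 13 − 1² = 12, 13 − 2² = 9 = 3² ⇒ 13 = 2² + 3².
  Combine using the Brahmagupta–Fibonacci identity (a² + b²)(c² + d²) = (ac − bd)² + (ad + bc)² = (ac + bd)² + (ad − bc)²:
  13 · 13 = 169: from (2² + 3²)(2² + 3²), take (2·2 − 3·3, 2·3 + 3·2) = (4 − 9, 6 + 6) = (-5, 12); dropping signs (only squares matter) gives (5, 12); check 5² + 12² = 25 + 144 = 169 ✓.
Step 4: Order so x ≤ y and verify: 5² + 12² = 25 + 144 = 169 = n. ✓

n = 169 = 5² + 12² (one valid representation with x ≤ y).


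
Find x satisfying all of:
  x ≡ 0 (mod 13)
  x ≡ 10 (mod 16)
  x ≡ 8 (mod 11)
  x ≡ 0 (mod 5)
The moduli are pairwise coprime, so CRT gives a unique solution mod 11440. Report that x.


Product of moduli M = 13 · 16 · 11 · 5 = 11440.
Merge one congruence at a time:
  Start: x ≡ 0 (mod 13).
  Combine with x ≡ 10 (mod 16); new modulus lcm = 208.
    Write x = 0 + 13·t and substitute into x ≡ 10 (mod 16): 13·t ≡ 10 − 0 = 10 (mod 16).
    The inverse of 13 mod 16 is 5 (since 13·5 = 65 = 4·16 + 1), so t ≡ 5·10 = 50 ≡ 2 (mod 16).
    Then x = 0 + 13·2 = 26, valid modulo lcm(13, 16) = 208: x ≡ 26 (mod 208).
  Combine with x ≡ 8 (mod 11); new modulus lcm = 2288.
    Write x = 26 + 208·t and substitute into x ≡ 8 (mod 11): 208·t ≡ 8 − 26 = -18 (mod 11).
    Reduce coefficients mod 11: 10·t ≡ 4 (mod 11).
    The inverse of 10 mod 11 is 10 (since 10·10 = 100 = 9·11 + 1), so t ≡ 10·4 = 40 ≡ 7 (mod 11).
    Then x = 26 + 208·7 = 1482, valid modulo lcm(208, 11) = 2288: x ≡ 1482 (mod 2288).
  Combine with x ≡ 0 (mod 5); new modulus lcm = 11440.
    Write x = 1482 + 2288·t and substitute into x ≡ 0 (mod 5): 2288·t ≡ 0 − 1482 = -1482 (mod 5).
    Reduce coefficients mod 5: 3·t ≡ 3 (mod 5).
    The inverse of 3 mod 5 is 2 (since 3·2 = 6 = 1·5 + 1), so t ≡ 2·3 = 6 ≡ 1 (mod 5).
    Then x = 1482 + 2288·1 = 3770, valid modulo lcm(2288, 5) = 11440: x ≡ 3770 (mod 11440).
Verify against each original: 3770 mod 13 = 0, 3770 mod 16 = 10, 3770 mod 11 = 8, 3770 mod 5 = 0.

x ≡ 3770 (mod 11440).


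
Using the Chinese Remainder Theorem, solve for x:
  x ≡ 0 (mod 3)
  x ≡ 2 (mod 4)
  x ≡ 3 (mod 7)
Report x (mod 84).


Moduli 3, 4, 7 are pairwise coprime; by CRT there is a unique solution modulo M = 3 · 4 · 7 = 84.
Solve pairwise, accumulating the modulus:
  Start with x ≡ 0 (mod 3).
  Combine with x ≡ 2 (mod 4): since gcd(3, 4) = 1, we get a unique residue mod 12.
    Write x = 0 + 3·t and substitute into x ≡ 2 (mod 4): 3·t ≡ 2 − 0 = 2 (mod 4).
    The inverse of 3 mod 4 is 3 (since 3·3 = 9 = 2·4 + 1), so t ≡ 3·2 = 6 ≡ 2 (mod 4).
    Then x = 0 + 3·2 = 6, valid modulo lcm(3, 4) = 12: x ≡ 6 (mod 12).
  Combine with x ≡ 3 (mod 7): since gcd(12, 7) = 1, we get a unique residue mod 84.
    Write x = 6 + 12·t and substitute into x ≡ 3 (mod 7): 12·t ≡ 3 − 6 = -3 (mod 7).
    Reduce coefficients mod 7: 5·t ≡ 4 (mod 7).
    The inverse of 5 mod 7 is 3 (since 5·3 = 15 = 2·7 + 1), so t ≡ 3·4 = 12 ≡ 5 (mod 7).
    Then x = 6 + 12·5 = 66, valid modulo lcm(12, 7) = 84: x ≡ 66 (mod 84).
Verify: 66 mod 3 = 0 ✓, 66 mod 4 = 2 ✓, 66 mod 7 = 3 ✓.

x ≡ 66 (mod 84).


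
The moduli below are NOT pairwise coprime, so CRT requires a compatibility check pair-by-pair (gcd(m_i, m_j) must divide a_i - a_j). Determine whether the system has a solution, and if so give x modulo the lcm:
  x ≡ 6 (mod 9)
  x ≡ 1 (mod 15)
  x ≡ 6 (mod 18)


Moduli 9, 15, 18 are not pairwise coprime, so CRT works modulo lcm(m_i) when all pairwise compatibility conditions hold.
Pairwise compatibility: gcd(m_i, m_j) must divide a_i - a_j for every pair.
Merge one congruence at a time:
  Start: x ≡ 6 (mod 9).
  Combine with x ≡ 1 (mod 15): gcd(9, 15) = 3, and 1 - 6 = -5 is NOT divisible by 3.
    ⇒ system is inconsistent (no integer solution).

No solution (the system is inconsistent).


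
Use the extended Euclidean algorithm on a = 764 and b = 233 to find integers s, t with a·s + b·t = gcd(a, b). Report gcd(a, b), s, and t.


Euclidean algorithm on (764, 233) — divide until remainder is 0:
  764 = 3 · 233 + 65
  233 = 3 · 65 + 38
  65 = 1 · 38 + 27
  38 = 1 · 27 + 11
  27 = 2 · 11 + 5
  11 = 2 · 5 + 1
  5 = 5 · 1 + 0
gcd(764, 233) = 1.
Track Bezout coefficients alongside the remainders: start with r₀ = 764 = a·1 + b·0 (s = 1, t = 0) and r₁ = 233 = a·0 + b·1 (s = 0, t = 1); each new remainder r_{k+1} = r_{k-1} − q_k·r_k inherits s_{k+1} = s_{k-1} − q_k·s_k, t_{k+1} = t_{k-1} − q_k·t_k, so r_k = a·s_k + b·t_k at every step:
  q = 3: r = 65, s = 1 − 3·0 = 1, t = 0 − 3·1 = -3  (check: 764·1 + 233·(-3) = 65)
  q = 3: r = 38, s = 0 − 3·1 = -3, t = 1 − 3·(-3) = 10  (check: 764·(-3) + 233·10 = 38)
  q = 1: r = 27, s = 1 − 1·(-3) = 4, t = -3 − 1·10 = -13  (check: 764·4 + 233·(-13) = 27)
  q = 1: r = 11, s = -3 − 1·4 = -7, t = 10 − 1·(-13) = 23  (check: 764·(-7) + 233·23 = 11)
  q = 2: r = 5, s = 4 − 2·(-7) = 18, t = -13 − 2·23 = -59  (check: 764·18 + 233·(-59) = 5)
  q = 2: r = 1, s = -7 − 2·18 = -43, t = 23 − 2·(-59) = 141  (check: 764·(-43) + 233·141 = 1)
The row with r = 1 (the gcd) gives the Bezout coefficients s = -43, t = 141.
Result: 764 · (-43) + 233 · (141) = 1.

gcd(764, 233) = 1; s = -43, t = 141 (check: 764·(-43) + 233·141 = 1).


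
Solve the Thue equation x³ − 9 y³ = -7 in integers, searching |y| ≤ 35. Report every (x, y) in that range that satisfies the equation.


The equation is x³ - 9y³ = -7. For fixed y, x³ = 9·y³ − 7, so a solution requires the RHS to be a perfect cube.
Strategy: iterate y from -35 to 35, compute RHS = 9·y³ − 7, and check whether it is a (positive or negative) perfect cube.
Check small values of y:
  y = 0: RHS = -7 is not a perfect cube.
  y = 1: RHS = 2 is not a perfect cube.
  y = -1: RHS = -16 is not a perfect cube.
  y = 2: RHS = 65 is not a perfect cube.
  y = -2: RHS = -79 is not a perfect cube.
  y = 3: RHS = 236 is not a perfect cube.
  y = -3: RHS = -250 is not a perfect cube.
Continuing the search up to |y| = 35 finds no solutions either.
No (x, y) in the scanned range satisfies the equation.

No integer solutions with |y| ≤ 35.


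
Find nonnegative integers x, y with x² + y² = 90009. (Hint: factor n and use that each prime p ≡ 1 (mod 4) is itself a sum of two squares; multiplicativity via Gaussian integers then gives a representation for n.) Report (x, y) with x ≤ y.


Step 1: Factor n = 90009 = 3^2 · 73 · 137.
Step 2: Check the mod-4 condition on each prime factor: 3 ≡ 3 (mod 4), exponent 2 (must be even); 73 ≡ 1 (mod 4), exponent 1; 137 ≡ 1 (mod 4), exponent 1.
All primes ≡ 3 (mod 4) appear to even exponent (or don't appear), so by the two-squares theorem n IS expressible as a sum of two squares.
Step 3: Build a representation. Group n = k² · m with k = 3 and m = 73 · 137 = 10001 (a product of primes ≡ 1 (mod 4)); a representation of m scales to one of n via (k·x)² + (k·y)² = k²(x² + y²). Each prime p ≡ 1 (mod 4) is itself a sum of two squares; find a² by testing p − a² for a perfect square:
  73: 73 − 1² = 72, 73 − 2² = 69, 73 − 3² = 64 = 8² ⇒ 73 = 3² + 8².
  137: 137 − 1² = 136, 137 − 2² = 133, 137 − 3² = 128, 137 − 4² = 121 = 11² ⇒ 137 = 4² + 11².
  Combine using the Brahmagupta–Fibonacci identity (a² + b²)(c² + d²) = (ac − bd)² + (ad + bc)² = (ac + bd)² + (ad − bc)²:
  73 · 137 = 10001: from (3² + 8²)(4² + 11²), take (3·4 − 8·11, 3·11 + 8·4) = (12 − 88, 33 + 32) = (-76, 65); dropping signs (only squares matter) gives (76, 65); check 76² + 65² = 5776 + 4225 = 10001 ✓.
  Scale by k = 3: (3·76, 3·65) = (228, 195).
Step 4: Order so x ≤ y and verify: 195² + 228² = 38025 + 51984 = 90009 = n. ✓

n = 90009 = 195² + 228² (one valid representation with x ≤ y).


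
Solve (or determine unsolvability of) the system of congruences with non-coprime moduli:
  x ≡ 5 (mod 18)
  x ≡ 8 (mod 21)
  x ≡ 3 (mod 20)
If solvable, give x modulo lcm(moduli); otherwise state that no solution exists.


Moduli 18, 21, 20 are not pairwise coprime, so CRT works modulo lcm(m_i) when all pairwise compatibility conditions hold.
Pairwise compatibility: gcd(m_i, m_j) must divide a_i - a_j for every pair.
Merge one congruence at a time:
  Start: x ≡ 5 (mod 18).
  Combine with x ≡ 8 (mod 21): gcd(18, 21) = 3; 8 - 5 = 3, which IS divisible by 3, so compatible.
    Write x = 5 + 18·t and substitute into x ≡ 8 (mod 21): 18·t ≡ 8 − 5 = 3 (mod 21).
    Divide the congruence (and modulus) by g = 3: 6·t ≡ 1 (mod 7).
    The inverse of 6 mod 7 is 6 (since 6·6 = 36 = 5·7 + 1), so t ≡ 6·1 = 6 ≡ 6 (mod 7).
    Then x = 5 + 18·6 = 113, valid modulo lcm(18, 21) = 126: x ≡ 113 (mod 126).
  Combine with x ≡ 3 (mod 20): gcd(126, 20) = 2; 3 - 113 = -110, which IS divisible by 2, so compatible.
    Write x = 113 + 126·t and substitute into x ≡ 3 (mod 20): 126·t ≡ 3 − 113 = -110 (mod 20).
    Divide the congruence (and modulus) by g = 2: 63·t ≡ -55 (mod 10).
    Reduce coefficients mod 10: 3·t ≡ 5 (mod 10).
    The inverse of 3 mod 10 is 7 (since 3·7 = 21 = 2·10 + 1), so t ≡ 7·5 = 35 ≡ 5 (mod 10).
    Then x = 113 + 126·5 = 743, valid modulo lcm(126, 20) = 1260: x ≡ 743 (mod 1260).
Verify: 743 mod 18 = 5, 743 mod 21 = 8, 743 mod 20 = 3.

x ≡ 743 (mod 1260).


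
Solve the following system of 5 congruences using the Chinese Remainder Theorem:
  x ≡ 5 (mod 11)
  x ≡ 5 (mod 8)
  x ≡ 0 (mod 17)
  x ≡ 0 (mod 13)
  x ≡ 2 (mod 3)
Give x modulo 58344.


Product of moduli M = 11 · 8 · 17 · 13 · 3 = 58344.
Merge one congruence at a time:
  Start: x ≡ 5 (mod 11).
  Combine with x ≡ 5 (mod 8); new modulus lcm = 88.
    Write x = 5 + 11·t and substitute into x ≡ 5 (mod 8): 11·t ≡ 5 − 5 = 0 (mod 8).
    Reduce coefficients mod 8: 3·t ≡ 0 (mod 8).
    The inverse of 3 mod 8 is 3 (since 3·3 = 9 = 1·8 + 1), so t ≡ 3·0 = 0 ≡ 0 (mod 8).
    Then x = 5 + 11·0 = 5, valid modulo lcm(11, 8) = 88: x ≡ 5 (mod 88).
  Combine with x ≡ 0 (mod 17); new modulus lcm = 1496.
    Write x = 5 + 88·t and substitute into x ≡ 0 (mod 17): 88·t ≡ 0 − 5 = -5 (mod 17).
    Reduce coefficients mod 17: 3·t ≡ 12 (mod 17).
    The inverse of 3 mod 17 is 6 (since 3·6 = 18 = 1·17 + 1), so t ≡ 6·12 = 72 ≡ 4 (mod 17).
    Then x = 5 + 88·4 = 357, valid modulo lcm(88, 17) = 1496: x ≡ 357 (mod 1496).
  Combine with x ≡ 0 (mod 13); new modulus lcm = 19448.
    Write x = 357 + 1496·t and substitute into x ≡ 0 (mod 13): 1496·t ≡ 0 − 357 = -357 (mod 13).
    Reduce coefficients mod 13: 1·t ≡ 7 (mod 13).
    So t ≡ 7 (mod 13).
    Then x = 357 + 1496·7 = 10829, valid modulo lcm(1496, 13) = 19448: x ≡ 10829 (mod 19448).
  Combine with x ≡ 2 (mod 3); new modulus lcm = 58344.
    Write x = 10829 + 19448·t and substitute into x ≡ 2 (mod 3): 19448·t ≡ 2 − 10829 = -10827 (mod 3).
    Reduce coefficients mod 3: 2·t ≡ 0 (mod 3).
    The inverse of 2 mod 3 is 2 (since 2·2 = 4 = 1·3 + 1), so t ≡ 2·0 = 0 ≡ 0 (mod 3).
    Then x = 10829 + 19448·0 = 10829, valid modulo lcm(19448, 3) = 58344: x ≡ 10829 (mod 58344).
Verify against each original: 10829 mod 11 = 5, 10829 mod 8 = 5, 10829 mod 17 = 0, 10829 mod 13 = 0, 10829 mod 3 = 2.

x ≡ 10829 (mod 58344).


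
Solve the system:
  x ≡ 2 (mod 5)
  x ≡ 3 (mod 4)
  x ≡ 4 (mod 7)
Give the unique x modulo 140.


Moduli 5, 4, 7 are pairwise coprime; by CRT there is a unique solution modulo M = 5 · 4 · 7 = 140.
Solve pairwise, accumulating the modulus:
  Start with x ≡ 2 (mod 5).
  Combine with x ≡ 3 (mod 4): since gcd(5, 4) = 1, we get a unique residue mod 20.
    Write x = 2 + 5·t and substitute into x ≡ 3 (mod 4): 5·t ≡ 3 − 2 = 1 (mod 4).
    Reduce coefficients mod 4: 1·t ≡ 1 (mod 4).
    So t ≡ 1 (mod 4).
    Then x = 2 + 5·1 = 7, valid modulo lcm(5, 4) = 20: x ≡ 7 (mod 20).
  Combine with x ≡ 4 (mod 7): since gcd(20, 7) = 1, we get a unique residue mod 140.
    Write x = 7 + 20·t and substitute into x ≡ 4 (mod 7): 20·t ≡ 4 − 7 = -3 (mod 7).
    Reduce coefficients mod 7: 6·t ≡ 4 (mod 7).
    The inverse of 6 mod 7 is 6 (since 6·6 = 36 = 5·7 + 1), so t ≡ 6·4 = 24 ≡ 3 (mod 7).
    Then x = 7 + 20·3 = 67, valid modulo lcm(20, 7) = 140: x ≡ 67 (mod 140).
Verify: 67 mod 5 = 2 ✓, 67 mod 4 = 3 ✓, 67 mod 7 = 4 ✓.

x ≡ 67 (mod 140).


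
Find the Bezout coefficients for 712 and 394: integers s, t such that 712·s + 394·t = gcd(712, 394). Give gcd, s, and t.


Euclidean algorithm on (712, 394) — divide until remainder is 0:
  712 = 1 · 394 + 318
  394 = 1 · 318 + 76
  318 = 4 · 76 + 14
  76 = 5 · 14 + 6
  14 = 2 · 6 + 2
  6 = 3 · 2 + 0
gcd(712, 394) = 2.
Track Bezout coefficients alongside the remainders: start with r₀ = 712 = a·1 + b·0 (s = 1, t = 0) and r₁ = 394 = a·0 + b·1 (s = 0, t = 1); each new remainder r_{k+1} = r_{k-1} − q_k·r_k inherits s_{k+1} = s_{k-1} − q_k·s_k, t_{k+1} = t_{k-1} − q_k·t_k, so r_k = a·s_k + b·t_k at every step:
  q = 1: r = 318, s = 1 − 1·0 = 1, t = 0 − 1·1 = -1  (check: 712·1 + 394·(-1) = 318)
  q = 1: r = 76, s = 0 − 1·1 = -1, t = 1 − 1·(-1) = 2  (check: 712·(-1) + 394·2 = 76)
  q = 4: r = 14, s = 1 − 4·(-1) = 5, t = -1 − 4·2 = -9  (check: 712·5 + 394·(-9) = 14)
  q = 5: r = 6, s = -1 − 5·5 = -26, t = 2 − 5·(-9) = 47  (check: 712·(-26) + 394·47 = 6)
  q = 2: r = 2, s = 5 − 2·(-26) = 57, t = -9 − 2·47 = -103  (check: 712·57 + 394·(-103) = 2)
The row with r = 2 (the gcd) gives the Bezout coefficients s = 57, t = -103.
Result: 712 · (57) + 394 · (-103) = 2.

gcd(712, 394) = 2; s = 57, t = -103 (check: 712·57 + 394·(-103) = 2).


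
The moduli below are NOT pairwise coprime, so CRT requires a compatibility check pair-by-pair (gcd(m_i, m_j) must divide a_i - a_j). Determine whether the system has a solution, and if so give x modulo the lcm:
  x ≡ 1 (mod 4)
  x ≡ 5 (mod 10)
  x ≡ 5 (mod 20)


Moduli 4, 10, 20 are not pairwise coprime, so CRT works modulo lcm(m_i) when all pairwise compatibility conditions hold.
Pairwise compatibility: gcd(m_i, m_j) must divide a_i - a_j for every pair.
Merge one congruence at a time:
  Start: x ≡ 1 (mod 4).
  Combine with x ≡ 5 (mod 10): gcd(4, 10) = 2; 5 - 1 = 4, which IS divisible by 2, so compatible.
    Write x = 1 + 4·t and substitute into x ≡ 5 (mod 10): 4·t ≡ 5 − 1 = 4 (mod 10).
    Divide the congruence (and modulus) by g = 2: 2·t ≡ 2 (mod 5).
    The inverse of 2 mod 5 is 3 (since 2·3 = 6 = 1·5 + 1), so t ≡ 3·2 = 6 ≡ 1 (mod 5).
    Then x = 1 + 4·1 = 5, valid modulo lcm(4, 10) = 20: x ≡ 5 (mod 20).
  Combine with x ≡ 5 (mod 20): gcd(20, 20) = 20; 5 - 5 = 0, which IS divisible by 20, so compatible.
    Write x = 5 + 20·t and substitute into x ≡ 5 (mod 20): 20·t ≡ 5 − 5 = 0 (mod 20).
    Divide the congruence (and modulus) by g = 20: 1·t ≡ 0 (mod 1).
    Modulo 1 every t works; take t = 0.
    Then x = 5 + 20·0 = 5, valid modulo lcm(20, 20) = 20: x ≡ 5 (mod 20).
Verify: 5 mod 4 = 1, 5 mod 10 = 5, 5 mod 20 = 5.

x ≡ 5 (mod 20).


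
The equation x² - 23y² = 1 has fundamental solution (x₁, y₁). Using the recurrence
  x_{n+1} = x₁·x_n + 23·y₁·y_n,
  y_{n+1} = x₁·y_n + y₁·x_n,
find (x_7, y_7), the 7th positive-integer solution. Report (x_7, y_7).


Step 1: Find the fundamental solution (x₁, y₁) of x² - 23y² = 1.
  Expand √23 as a continued fraction. a₀ = ⌊√23⌋ = 4; iterate m_{k+1} = d_k·a_k − m_k, d_{k+1} = (23 − m_{k+1}²)/d_k, a_{k+1} = ⌊(a₀ + m_{k+1})/d_{k+1}⌋ (starting m₀ = 0, d₀ = 1), with convergents p_k = a_k·p_{k-1} + p_{k-2}, q_k = a_k·q_{k-1} + q_{k-2} (p₋₁ = 1, q₋₁ = 0):
  k = 0: a₀ = 4; p₀/q₀ = 4/1; p₀² − 23·q₀² = 16 − 23 = -7.
  k = 1: m = 4, d = 7, a = ⌊(4 + 4)/7⌋ = 1; p/q = (1·4 + 1)/(1·1 + 0) = 5/1; p² − 23·q² = 25 − 23 = 2.
  k = 2: m = 3, d = 2, a = ⌊(4 + 3)/2⌋ = 3; p/q = (3·5 + 4)/(3·1 + 1) = 19/4; p² − 23·q² = 361 − 368 = -7.
  k = 3: m = 3, d = 7, a = ⌊(4 + 3)/7⌋ = 1; p/q = (1·19 + 5)/(1·4 + 1) = 24/5; p² − 23·q² = 576 − 575 = 1.
  The first convergent with p² − 23·q² = 1 gives the fundamental solution (x₁, y₁) = (24, 5).
Step 2: Apply the recurrence (x_{n+1}, y_{n+1}) = (x₁x_n + 23y₁y_n, x₁y_n + y₁x_n) repeatedly.
  From (x_1, y_1) = (24, 5): x_2 = 24·24 + 23·5·5 = 1151; y_2 = 24·5 + 5·24 = 240.
  From (x_2, y_2) = (1151, 240): x_3 = 24·1151 + 23·5·240 = 55224; y_3 = 24·240 + 5·1151 = 11515.
  From (x_3, y_3) = (55224, 11515): x_4 = 24·55224 + 23·5·11515 = 2649601; y_4 = 24·11515 + 5·55224 = 552480.
  From (x_4, y_4) = (2649601, 552480): x_5 = 24·2649601 + 23·5·552480 = 127125624; y_5 = 24·552480 + 5·2649601 = 26507525.
  From (x_5, y_5) = (127125624, 26507525): x_6 = 24·127125624 + 23·5·26507525 = 6099380351; y_6 = 24·26507525 + 5·127125624 = 1271808720.
  From (x_6, y_6) = (6099380351, 1271808720): x_7 = 24·6099380351 + 23·5·1271808720 = 292643131224; y_7 = 24·1271808720 + 5·6099380351 = 61020311035.
Step 3: Verify x_7² - 23·y_7² = 85640002252587283738176 - 85640002252587283738175 = 1 (should be 1). ✓

(x_1, y_1) = (24, 5); (x_7, y_7) = (292643131224, 61020311035).


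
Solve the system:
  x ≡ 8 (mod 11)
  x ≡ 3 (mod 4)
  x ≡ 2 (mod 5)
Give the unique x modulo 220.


Moduli 11, 4, 5 are pairwise coprime; by CRT there is a unique solution modulo M = 11 · 4 · 5 = 220.
Solve pairwise, accumulating the modulus:
  Start with x ≡ 8 (mod 11).
  Combine with x ≡ 3 (mod 4): since gcd(11, 4) = 1, we get a unique residue mod 44.
    Write x = 8 + 11·t and substitute into x ≡ 3 (mod 4): 11·t ≡ 3 − 8 = -5 (mod 4).
    Reduce coefficients mod 4: 3·t ≡ 3 (mod 4).
    The inverse of 3 mod 4 is 3 (since 3·3 = 9 = 2·4 + 1), so t ≡ 3·3 = 9 ≡ 1 (mod 4).
    Then x = 8 + 11·1 = 19, valid modulo lcm(11, 4) = 44: x ≡ 19 (mod 44).
  Combine with x ≡ 2 (mod 5): since gcd(44, 5) = 1, we get a unique residue mod 220.
    Write x = 19 + 44·t and substitute into x ≡ 2 (mod 5): 44·t ≡ 2 − 19 = -17 (mod 5).
    Reduce coefficients mod 5: 4·t ≡ 3 (mod 5).
    The inverse of 4 mod 5 is 4 (since 4·4 = 16 = 3·5 + 1), so t ≡ 4·3 = 12 ≡ 2 (mod 5).
    Then x = 19 + 44·2 = 107, valid modulo lcm(44, 5) = 220: x ≡ 107 (mod 220).
Verify: 107 mod 11 = 8 ✓, 107 mod 4 = 3 ✓, 107 mod 5 = 2 ✓.

x ≡ 107 (mod 220).


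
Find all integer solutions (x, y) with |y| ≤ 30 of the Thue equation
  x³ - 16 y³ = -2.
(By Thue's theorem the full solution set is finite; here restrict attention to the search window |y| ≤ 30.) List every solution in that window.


The equation is x³ - 16y³ = -2. For fixed y, x³ = 16·y³ − 2, so a solution requires the RHS to be a perfect cube.
Strategy: iterate y from -30 to 30, compute RHS = 16·y³ − 2, and check whether it is a (positive or negative) perfect cube.
Check small values of y:
  y = 0: RHS = -2 is not a perfect cube.
  y = 1: RHS = 14 is not a perfect cube.
  y = -1: RHS = -18 is not a perfect cube.
  y = 2: RHS = 126 is not a perfect cube.
  y = -2: RHS = -130 is not a perfect cube.
  y = 3: RHS = 430 is not a perfect cube.
  y = -3: RHS = -434 is not a perfect cube.
Continuing the search up to |y| = 30 finds no solutions either.
No (x, y) in the scanned range satisfies the equation.

No integer solutions with |y| ≤ 30.


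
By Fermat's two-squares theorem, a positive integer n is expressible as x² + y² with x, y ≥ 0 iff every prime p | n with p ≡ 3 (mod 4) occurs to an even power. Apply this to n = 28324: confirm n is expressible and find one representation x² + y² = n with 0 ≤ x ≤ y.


Step 1: Factor n = 28324 = 2^2 · 73 · 97.
Step 2: Check the mod-4 condition on each prime factor: 2 = 2 (special); 73 ≡ 1 (mod 4), exponent 1; 97 ≡ 1 (mod 4), exponent 1.
All primes ≡ 3 (mod 4) appear to even exponent (or don't appear), so by the two-squares theorem n IS expressible as a sum of two squares.
Step 3: Build a representation. Group n = k² · m with k = 2 and m = 73 · 97 = 7081 (a product of primes ≡ 1 (mod 4)); a representation of m scales to one of n via (k·x)² + (k·y)² = k²(x² + y²). Each prime p ≡ 1 (mod 4) is itself a sum of two squares; find a² by testing p − a² for a perfect square:
  73: 73 − 1² = 72, 73 − 2² = 69, 73 − 3² = 64 = 8² ⇒ 73 = 3² + 8².
  97: 97 − 1² = 96, 97 − 2² = 93, 97 − 3² = 88, 97 − 4² = 81 = 9² ⇒ 97 = 4² + 9².
  Combine using the Brahmagupta–Fibonacci identity (a² + b²)(c² + d²) = (ac − bd)² + (ad + bc)² = (ac + bd)² + (ad − bc)²:
  73 · 97 = 7081: from (3² + 8²)(4² + 9²), take (3·4 − 8·9, 3·9 + 8·4) = (12 − 72, 27 + 32) = (-60, 59); dropping signs (only squares matter) gives (60, 59); check 60² + 59² = 3600 + 3481 = 7081 ✓.
  Scale by k = 2: (2·60, 2·59) = (120, 118).
Step 4: Order so x ≤ y and verify: 118² + 120² = 13924 + 14400 = 28324 = n. ✓

n = 28324 = 118² + 120² (one valid representation with x ≤ y).


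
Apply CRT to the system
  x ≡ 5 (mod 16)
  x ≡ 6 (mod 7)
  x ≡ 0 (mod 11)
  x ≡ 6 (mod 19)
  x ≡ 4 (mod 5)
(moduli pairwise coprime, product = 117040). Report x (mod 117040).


Product of moduli M = 16 · 7 · 11 · 19 · 5 = 117040.
Merge one congruence at a time:
  Start: x ≡ 5 (mod 16).
  Combine with x ≡ 6 (mod 7); new modulus lcm = 112.
    Write x = 5 + 16·t and substitute into x ≡ 6 (mod 7): 16·t ≡ 6 − 5 = 1 (mod 7).
    Reduce coefficients mod 7: 2·t ≡ 1 (mod 7).
    The inverse of 2 mod 7 is 4 (since 2·4 = 8 = 1·7 + 1), so t ≡ 4·1 = 4 ≡ 4 (mod 7).
    Then x = 5 + 16·4 = 69, valid modulo lcm(16, 7) = 112: x ≡ 69 (mod 112).
  Combine with x ≡ 0 (mod 11); new modulus lcm = 1232.
    Write x = 69 + 112·t and substitute into x ≡ 0 (mod 11): 112·t ≡ 0 − 69 = -69 (mod 11).
    Reduce coefficients mod 11: 2·t ≡ 8 (mod 11).
    The inverse of 2 mod 11 is 6 (since 2·6 = 12 = 1·11 + 1), so t ≡ 6·8 = 48 ≡ 4 (mod 11).
    Then x = 69 + 112·4 = 517, valid modulo lcm(112, 11) = 1232: x ≡ 517 (mod 1232).
  Combine with x ≡ 6 (mod 19); new modulus lcm = 23408.
    Write x = 517 + 1232·t and substitute into x ≡ 6 (mod 19): 1232·t ≡ 6 − 517 = -511 (mod 19).
    Reduce coefficients mod 19: 16·t ≡ 2 (mod 19).
    The inverse of 16 mod 19 is 6 (since 16·6 = 96 = 5·19 + 1), so t ≡ 6·2 = 12 ≡ 12 (mod 19).
    Then x = 517 + 1232·12 = 15301, valid modulo lcm(1232, 19) = 23408: x ≡ 15301 (mod 23408).
  Combine with x ≡ 4 (mod 5); new modulus lcm = 117040.
    Write x = 15301 + 23408·t and substitute into x ≡ 4 (mod 5): 23408·t ≡ 4 − 15301 = -15297 (mod 5).
    Reduce coefficients mod 5: 3·t ≡ 3 (mod 5).
    The inverse of 3 mod 5 is 2 (since 3·2 = 6 = 1·5 + 1), so t ≡ 2·3 = 6 ≡ 1 (mod 5).
    Then x = 15301 + 23408·1 = 38709, valid modulo lcm(23408, 5) = 117040: x ≡ 38709 (mod 117040).
Verify against each original: 38709 mod 16 = 5, 38709 mod 7 = 6, 38709 mod 11 = 0, 38709 mod 19 = 6, 38709 mod 5 = 4.

x ≡ 38709 (mod 117040).


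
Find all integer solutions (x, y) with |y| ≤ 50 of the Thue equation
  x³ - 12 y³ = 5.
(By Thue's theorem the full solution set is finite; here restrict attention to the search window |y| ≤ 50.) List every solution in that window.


The equation is x³ - 12y³ = 5. For fixed y, x³ = 12·y³ + 5, so a solution requires the RHS to be a perfect cube.
Strategy: iterate y from -50 to 50, compute RHS = 12·y³ + 5, and check whether it is a (positive or negative) perfect cube.
Check small values of y:
  y = 0: RHS = 5 is not a perfect cube.
  y = 1: RHS = 17 is not a perfect cube.
  y = -1: RHS = -7 is not a perfect cube.
  y = 2: RHS = 101 is not a perfect cube.
  y = -2: RHS = -91 is not a perfect cube.
  y = 3: RHS = 329 is not a perfect cube.
  y = -3: RHS = -319 is not a perfect cube.
Continuing the search up to |y| = 50 finds no solutions either.
No (x, y) in the scanned range satisfies the equation.

No integer solutions with |y| ≤ 50.


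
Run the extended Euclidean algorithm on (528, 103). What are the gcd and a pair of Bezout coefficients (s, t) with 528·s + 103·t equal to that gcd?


Euclidean algorithm on (528, 103) — divide until remainder is 0:
  528 = 5 · 103 + 13
  103 = 7 · 13 + 12
  13 = 1 · 12 + 1
  12 = 12 · 1 + 0
gcd(528, 103) = 1.
Track Bezout coefficients alongside the remainders: start with r₀ = 528 = a·1 + b·0 (s = 1, t = 0) and r₁ = 103 = a·0 + b·1 (s = 0, t = 1); each new remainder r_{k+1} = r_{k-1} − q_k·r_k inherits s_{k+1} = s_{k-1} − q_k·s_k, t_{k+1} = t_{k-1} − q_k·t_k, so r_k = a·s_k + b·t_k at every step:
  q = 5: r = 13, s = 1 − 5·0 = 1, t = 0 − 5·1 = -5  (check: 528·1 + 103·(-5) = 13)
  q = 7: r = 12, s = 0 − 7·1 = -7, t = 1 − 7·(-5) = 36  (check: 528·(-7) + 103·36 = 12)
  q = 1: r = 1, s = 1 − 1·(-7) = 8, t = -5 − 1·36 = -41  (check: 528·8 + 103·(-41) = 1)
The row with r = 1 (the gcd) gives the Bezout coefficients s = 8, t = -41.
Result: 528 · (8) + 103 · (-41) = 1.

gcd(528, 103) = 1; s = 8, t = -41 (check: 528·8 + 103·(-41) = 1).


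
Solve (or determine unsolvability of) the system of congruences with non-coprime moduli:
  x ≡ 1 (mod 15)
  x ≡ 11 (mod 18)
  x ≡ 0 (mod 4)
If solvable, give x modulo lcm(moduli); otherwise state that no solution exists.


Moduli 15, 18, 4 are not pairwise coprime, so CRT works modulo lcm(m_i) when all pairwise compatibility conditions hold.
Pairwise compatibility: gcd(m_i, m_j) must divide a_i - a_j for every pair.
Merge one congruence at a time:
  Start: x ≡ 1 (mod 15).
  Combine with x ≡ 11 (mod 18): gcd(15, 18) = 3, and 11 - 1 = 10 is NOT divisible by 3.
    ⇒ system is inconsistent (no integer solution).

No solution (the system is inconsistent).


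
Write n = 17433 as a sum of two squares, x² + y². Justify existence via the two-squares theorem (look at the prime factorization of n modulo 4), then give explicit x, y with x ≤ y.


Step 1: Factor n = 17433 = 3^2 · 13 · 149.
Step 2: Check the mod-4 condition on each prime factor: 3 ≡ 3 (mod 4), exponent 2 (must be even); 13 ≡ 1 (mod 4), exponent 1; 149 ≡ 1 (mod 4), exponent 1.
All primes ≡ 3 (mod 4) appear to even exponent (or don't appear), so by the two-squares theorem n IS expressible as a sum of two squares.
Step 3: Build a representation. Group n = k² · m with k = 3 and m = 13 · 149 = 1937 (a product of primes ≡ 1 (mod 4)); a representation of m scales to one of n via (k·x)² + (k·y)² = k²(x² + y²). Each prime p ≡ 1 (mod 4) is itself a sum of two squares; find a² by testing p − a² for a perfect square:
  13: 13 − 1² = 12, 13 − 2² = 9 = 3² ⇒ 13 = 2² + 3².
  149: 149 − 1² = 148, 149 − 2² = 145, 149 − 3² = 140, 149 − 4² = 133, 149 − 5² = 124, 149 − 6² = 113, 149 − 7² = 100 = 10² ⇒ 149 = 7² + 10².
  Combine using the Brahmagupta–Fibonacci identity (a² + b²)(c² + d²) = (ac − bd)² + (ad + bc)² = (ac + bd)² + (ad − bc)²:
  13 · 149 = 1937: from (2² + 3²)(7² + 10²), take (2·7 − 3·10, 2·10 + 3·7) = (14 − 30, 20 + 21) = (-16, 41); dropping signs (only squares matter) gives (16, 41); check 16² + 41² = 256 + 1681 = 1937 ✓.
  Scale by k = 3: (3·16, 3·41) = (48, 123).
Step 4: Order so x ≤ y and verify: 48² + 123² = 2304 + 15129 = 17433 = n. ✓

n = 17433 = 48² + 123² (one valid representation with x ≤ y).


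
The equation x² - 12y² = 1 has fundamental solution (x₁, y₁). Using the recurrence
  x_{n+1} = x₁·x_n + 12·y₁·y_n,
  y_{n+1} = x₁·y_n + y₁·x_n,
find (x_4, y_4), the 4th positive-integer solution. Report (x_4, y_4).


Step 1: Find the fundamental solution (x₁, y₁) of x² - 12y² = 1.
  Expand √12 as a continued fraction. a₀ = ⌊√12⌋ = 3; iterate m_{k+1} = d_k·a_k − m_k, d_{k+1} = (12 − m_{k+1}²)/d_k, a_{k+1} = ⌊(a₀ + m_{k+1})/d_{k+1}⌋ (starting m₀ = 0, d₀ = 1), with convergents p_k = a_k·p_{k-1} + p_{k-2}, q_k = a_k·q_{k-1} + q_{k-2} (p₋₁ = 1, q₋₁ = 0):
  k = 0: a₀ = 3; p₀/q₀ = 3/1; p₀² − 12·q₀² = 9 − 12 = -3.
  k = 1: m = 3, d = 3, a = ⌊(3 + 3)/3⌋ = 2; p/q = (2·3 + 1)/(2·1 + 0) = 7/2; p² − 12·q² = 49 − 48 = 1.
  The first convergent with p² − 12·q² = 1 gives the fundamental solution (x₁, y₁) = (7, 2).
Step 2: Apply the recurrence (x_{n+1}, y_{n+1}) = (x₁x_n + 12y₁y_n, x₁y_n + y₁x_n) repeatedly.
  From (x_1, y_1) = (7, 2): x_2 = 7·7 + 12·2·2 = 97; y_2 = 7·2 + 2·7 = 28.
  From (x_2, y_2) = (97, 28): x_3 = 7·97 + 12·2·28 = 1351; y_3 = 7·28 + 2·97 = 390.
  From (x_3, y_3) = (1351, 390): x_4 = 7·1351 + 12·2·390 = 18817; y_4 = 7·390 + 2·1351 = 5432.
Step 3: Verify x_4² - 12·y_4² = 354079489 - 354079488 = 1 (should be 1). ✓

(x_1, y_1) = (7, 2); (x_4, y_4) = (18817, 5432).


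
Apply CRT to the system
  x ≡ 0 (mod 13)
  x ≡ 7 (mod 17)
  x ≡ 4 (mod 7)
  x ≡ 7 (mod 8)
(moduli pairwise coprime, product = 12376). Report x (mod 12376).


Product of moduli M = 13 · 17 · 7 · 8 = 12376.
Merge one congruence at a time:
  Start: x ≡ 0 (mod 13).
  Combine with x ≡ 7 (mod 17); new modulus lcm = 221.
    Write x = 0 + 13·t and substitute into x ≡ 7 (mod 17): 13·t ≡ 7 − 0 = 7 (mod 17).
    The inverse of 13 mod 17 is 4 (since 13·4 = 52 = 3·17 + 1), so t ≡ 4·7 = 28 ≡ 11 (mod 17).
    Then x = 0 + 13·11 = 143, valid modulo lcm(13, 17) = 221: x ≡ 143 (mod 221).
  Combine with x ≡ 4 (mod 7); new modulus lcm = 1547.
    Write x = 143 + 221·t and substitute into x ≡ 4 (mod 7): 221·t ≡ 4 − 143 = -139 (mod 7).
    Reduce coefficients mod 7: 4·t ≡ 1 (mod 7).
    The inverse of 4 mod 7 is 2 (since 4·2 = 8 = 1·7 + 1), so t ≡ 2·1 = 2 ≡ 2 (mod 7).
    Then x = 143 + 221·2 = 585, valid modulo lcm(221, 7) = 1547: x ≡ 585 (mod 1547).
  Combine with x ≡ 7 (mod 8); new modulus lcm = 12376.
    Write x = 585 + 1547·t and substitute into x ≡ 7 (mod 8): 1547·t ≡ 7 − 585 = -578 (mod 8).
    Reduce coefficients mod 8: 3·t ≡ 6 (mod 8).
    The inverse of 3 mod 8 is 3 (since 3·3 = 9 = 1·8 + 1), so t ≡ 3·6 = 18 ≡ 2 (mod 8).
    Then x = 585 + 1547·2 = 3679, valid modulo lcm(1547, 8) = 12376: x ≡ 3679 (mod 12376).
Verify against each original: 3679 mod 13 = 0, 3679 mod 17 = 7, 3679 mod 7 = 4, 3679 mod 8 = 7.

x ≡ 3679 (mod 12376).


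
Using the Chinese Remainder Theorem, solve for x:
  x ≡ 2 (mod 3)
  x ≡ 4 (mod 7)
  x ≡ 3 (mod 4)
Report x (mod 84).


Moduli 3, 7, 4 are pairwise coprime; by CRT there is a unique solution modulo M = 3 · 7 · 4 = 84.
Solve pairwise, accumulating the modulus:
  Start with x ≡ 2 (mod 3).
  Combine with x ≡ 4 (mod 7): since gcd(3, 7) = 1, we get a unique residue mod 21.
    Write x = 2 + 3·t and substitute into x ≡ 4 (mod 7): 3·t ≡ 4 − 2 = 2 (mod 7).
    The inverse of 3 mod 7 is 5 (since 3·5 = 15 = 2·7 + 1), so t ≡ 5·2 = 10 ≡ 3 (mod 7).
    Then x = 2 + 3·3 = 11, valid modulo lcm(3, 7) = 21: x ≡ 11 (mod 21).
  Combine with x ≡ 3 (mod 4): since gcd(21, 4) = 1, we get a unique residue mod 84.
    Write x = 11 + 21·t and substitute into x ≡ 3 (mod 4): 21·t ≡ 3 − 11 = -8 (mod 4).
    Reduce coefficients mod 4: 1·t ≡ 0 (mod 4).
    So t ≡ 0 (mod 4).
    Then x = 11 + 21·0 = 11, valid modulo lcm(21, 4) = 84: x ≡ 11 (mod 84).
Verify: 11 mod 3 = 2 ✓, 11 mod 7 = 4 ✓, 11 mod 4 = 3 ✓.

x ≡ 11 (mod 84).
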